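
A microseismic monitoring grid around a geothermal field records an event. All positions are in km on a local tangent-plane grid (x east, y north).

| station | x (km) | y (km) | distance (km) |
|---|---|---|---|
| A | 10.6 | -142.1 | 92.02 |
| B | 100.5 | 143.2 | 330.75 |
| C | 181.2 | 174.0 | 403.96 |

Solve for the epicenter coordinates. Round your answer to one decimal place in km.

Circle about each station: (x − 10.6)² + (y + 142.1)² = 92.02²; (x − 100.5)² + (y − 143.2)² = 330.75²; (x − 181.2)² + (y − 174.0)² = 403.96².
Subtracting pairs of circle equations eliminates x²+y² and gives linear equations (the radical axes):
179.8 x + 570.6 y = -90626.16
341.2 x + 632.2 y = -111911.33
Solving the 2×2 system: x ≈ -81.0, y ≈ -133.3 km.

(-81.0, -133.3)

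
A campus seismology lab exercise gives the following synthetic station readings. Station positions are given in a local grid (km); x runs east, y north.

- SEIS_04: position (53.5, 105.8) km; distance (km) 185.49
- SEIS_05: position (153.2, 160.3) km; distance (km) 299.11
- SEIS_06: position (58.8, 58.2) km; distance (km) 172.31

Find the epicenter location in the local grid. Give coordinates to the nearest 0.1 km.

(-107.8, 14.2)

Circle about each station: (x − 53.5)² + (y − 105.8)² = 185.49²; (x − 153.2)² + (y − 160.3)² = 299.11²; (x − 58.8)² + (y − 58.2)² = 172.31².
Subtracting the SEIS_04 equation from the SEIS_05 and SEIS_06 equations removes the quadratic terms:
199.4 x + 109.0 y = -19949.81
10.6 x − 95.2 y = -2495.41
Solving the 2×2 system: x ≈ -107.8, y ≈ 14.2 km.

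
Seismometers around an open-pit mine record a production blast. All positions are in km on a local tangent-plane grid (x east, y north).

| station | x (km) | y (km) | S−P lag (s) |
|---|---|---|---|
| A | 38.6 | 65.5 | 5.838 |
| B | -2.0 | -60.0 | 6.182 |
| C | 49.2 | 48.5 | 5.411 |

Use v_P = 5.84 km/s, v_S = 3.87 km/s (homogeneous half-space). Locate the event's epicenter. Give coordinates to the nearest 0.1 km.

Distance from S−P lag: d = Δt · v_P v_S / (v_P − v_S) = Δt · (5.84·3.87)/(5.84−3.87) ≈ 11.4725·Δt.
So d_A = 66.98, d_B = 70.92, d_C = 62.08 km.
Circle about each station: (x − 38.6)² + (y − 65.5)² = 66.98²; (x + 2.0)² + (y + 60.0)² = 70.92²; (x − 49.2)² + (y − 48.5)² = 62.08².
Subtracting the A equation from the B and C equations removes the quadratic terms:
-81.2 x − 251.0 y = -2719.54
21.2 x − 34.0 y = -374.93
Solving the 2×2 system: x ≈ -0.2, y ≈ 10.9 km.
Check against A (with the unrounded x, y): √((x − 38.6)²+(y − 65.5)²) = 66.98 ≈ 66.98 km. ✓

-0.2 km east, 10.9 km north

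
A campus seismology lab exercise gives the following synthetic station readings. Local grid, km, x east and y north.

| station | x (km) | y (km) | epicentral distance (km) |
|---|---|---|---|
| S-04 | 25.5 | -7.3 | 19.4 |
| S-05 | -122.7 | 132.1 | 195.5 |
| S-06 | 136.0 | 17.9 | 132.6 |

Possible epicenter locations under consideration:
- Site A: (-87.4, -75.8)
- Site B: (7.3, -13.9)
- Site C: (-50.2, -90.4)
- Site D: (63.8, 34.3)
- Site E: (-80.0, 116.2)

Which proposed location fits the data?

Site B

For each candidate, compare |candidate − station| to the reported distance:
Site A: residuals S-04 112.7, S-05 15.4, S-06 109.7 → max 112.7 km
Site B: residuals S-04 0.0, S-05 0.0, S-06 0.0 → max 0.0 km
Site C: residuals S-04 93.0, S-05 38.5, S-06 82.8 → max 93.0 km
Site D: residuals S-04 37.1, S-05 15.1, S-06 58.6 → max 58.6 km
Site E: residuals S-04 143.0, S-05 149.9, S-06 104.7 → max 149.9 km
Only Site B has all residuals ≈ 0.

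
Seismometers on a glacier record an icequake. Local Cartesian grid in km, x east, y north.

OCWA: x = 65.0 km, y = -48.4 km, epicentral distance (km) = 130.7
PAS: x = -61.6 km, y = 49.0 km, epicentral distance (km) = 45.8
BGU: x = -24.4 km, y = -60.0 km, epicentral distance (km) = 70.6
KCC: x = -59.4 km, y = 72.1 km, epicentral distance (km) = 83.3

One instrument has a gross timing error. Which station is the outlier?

Solve using three stations at a time. Using OCWA, PAS, BGU (subtract circle equations pairwise → linear system) gives (x, y) ≈ (-54.9, 3.7).
Distances from that point to each station vs reported:
  OCWA: calculated 130.7 vs reported 130.7 → residual 0.0 km
  PAS: calculated 45.8 vs reported 45.8 → residual 0.0 km
  BGU: calculated 70.6 vs reported 70.6 → residual 0.0 km
  KCC: calculated 68.6 vs reported 83.3 → residual 14.7 km
OCWA, PAS, BGU are mutually consistent (residuals ≈ 0); KCC is off by 14.7 km.

KCC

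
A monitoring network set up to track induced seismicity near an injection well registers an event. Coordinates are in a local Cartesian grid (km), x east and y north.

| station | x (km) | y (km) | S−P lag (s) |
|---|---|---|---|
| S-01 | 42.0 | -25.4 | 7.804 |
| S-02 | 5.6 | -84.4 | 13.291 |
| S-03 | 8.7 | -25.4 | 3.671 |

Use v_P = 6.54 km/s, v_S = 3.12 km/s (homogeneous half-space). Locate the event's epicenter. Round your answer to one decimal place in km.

-0.0 km east, -5.3 km north

Distance from S−P lag: d = Δt · v_P v_S / (v_P − v_S) = Δt · (6.54·3.12)/(6.54−3.12) ≈ 5.9663·Δt.
So d_S-01 = 46.56, d_S-02 = 79.30, d_S-03 = 21.90 km.
Circle about each station: (x − 42.0)² + (y + 25.4)² = 46.56²; (x − 5.6)² + (y + 84.4)² = 79.30²; (x − 8.7)² + (y + 25.4)² = 21.90².
Subtracting the S-01 equation from the S-02 and S-03 equations removes the quadratic terms:
-72.8 x − 118.0 y = 624.90
-66.6 x + 0.0 y = -0.09
Solving the 2×2 system: x ≈ -0.0, y ≈ -5.3 km.
Check against S-01 (with the unrounded x, y): √((x − 42.0)²+(y + 25.4)²) = 46.56 ≈ 46.56 km. ✓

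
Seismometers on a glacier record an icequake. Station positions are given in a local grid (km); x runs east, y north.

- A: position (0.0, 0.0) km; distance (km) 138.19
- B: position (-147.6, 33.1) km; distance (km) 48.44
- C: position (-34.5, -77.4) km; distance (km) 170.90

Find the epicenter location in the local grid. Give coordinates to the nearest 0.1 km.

Circle about each station: x² + y² = 138.19²; (x + 147.6)² + (y − 33.1)² = 48.44²; (x + 34.5)² + (y + 77.4)² = 170.90².
Subtracting pairs of circle equations eliminates x²+y² and gives linear equations (the radical axes):
-295.2 x + 66.2 y = 39631.41
-69.0 x − 154.8 y = -2929.32
Solving the 2×2 system: x ≈ -118.2, y ≈ 71.6 km.

(-118.2, 71.6)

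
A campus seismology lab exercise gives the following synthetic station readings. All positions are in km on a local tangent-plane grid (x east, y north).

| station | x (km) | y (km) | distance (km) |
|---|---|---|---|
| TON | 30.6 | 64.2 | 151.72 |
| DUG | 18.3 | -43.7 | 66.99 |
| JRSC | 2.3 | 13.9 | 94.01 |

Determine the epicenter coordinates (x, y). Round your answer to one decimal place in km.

Circle about each station: (x − 30.6)² + (y − 64.2)² = 151.72²; (x − 18.3)² + (y + 43.7)² = 66.99²; (x − 2.3)² + (y − 13.9)² = 94.01².
Subtracting pairs of circle equations eliminates x²+y² and gives linear equations (the radical axes):
-24.6 x − 215.8 y = 15717.88
-56.6 x − 100.6 y = 9321.58
Solving the 2×2 system: x ≈ -44.2, y ≈ -67.8 km.

(-44.2, -67.8)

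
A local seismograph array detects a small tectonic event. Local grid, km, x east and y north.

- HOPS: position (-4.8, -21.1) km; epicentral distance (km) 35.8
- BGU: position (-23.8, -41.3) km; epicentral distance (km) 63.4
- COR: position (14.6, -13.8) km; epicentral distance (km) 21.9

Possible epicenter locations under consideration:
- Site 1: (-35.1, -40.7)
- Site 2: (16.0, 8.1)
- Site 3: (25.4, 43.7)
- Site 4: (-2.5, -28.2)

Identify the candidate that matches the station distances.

Site 2

For each candidate, compare |candidate − station| to the reported distance:
Site 1: residuals HOPS 0.3, BGU 52.1, COR 34.6 → max 52.1 km
Site 2: residuals HOPS 0.1, BGU 0.0, COR 0.0 → max 0.1 km
Site 3: residuals HOPS 35.7, BGU 34.8, COR 36.6 → max 36.6 km
Site 4: residuals HOPS 28.3, BGU 38.4, COR 0.5 → max 38.4 km
Only Site 2 has all residuals ≈ 0.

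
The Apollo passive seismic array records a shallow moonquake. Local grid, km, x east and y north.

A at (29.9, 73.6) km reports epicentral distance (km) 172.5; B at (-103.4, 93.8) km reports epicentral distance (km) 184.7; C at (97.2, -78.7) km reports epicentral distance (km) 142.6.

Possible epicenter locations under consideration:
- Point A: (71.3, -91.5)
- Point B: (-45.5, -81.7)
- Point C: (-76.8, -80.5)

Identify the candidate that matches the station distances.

Point B

For each candidate, compare |candidate − station| to the reported distance:
Point A: residuals A 2.3, B 70.0, C 113.7 → max 113.7 km
Point B: residuals A 0.1, B 0.1, C 0.1 → max 0.1 km
Point C: residuals A 14.9, B 8.4, C 31.4 → max 31.4 km
Only Point B has all residuals ≈ 0.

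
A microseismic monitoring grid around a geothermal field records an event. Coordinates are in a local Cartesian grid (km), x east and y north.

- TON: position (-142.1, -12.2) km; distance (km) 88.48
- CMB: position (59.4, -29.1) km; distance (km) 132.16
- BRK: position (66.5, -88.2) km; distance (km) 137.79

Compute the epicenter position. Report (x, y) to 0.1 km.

Circle about each station: (x + 142.1)² + (y + 12.2)² = 88.48²; (x − 59.4)² + (y + 29.1)² = 132.16²; (x − 66.5)² + (y + 88.2)² = 137.79².
Subtracting the TON equation from the CMB and BRK equations removes the quadratic terms:
403.0 x − 33.8 y = -25603.64
417.2 x − 152.0 y = -19297.13
Solving the 2×2 system: x ≈ -68.7, y ≈ -61.6 km.
Check against TON (with the unrounded x, y): √((x + 142.1)²+(y + 12.2)²) = 88.48 ≈ 88.48 km. ✓

-68.7 km east, -61.6 km north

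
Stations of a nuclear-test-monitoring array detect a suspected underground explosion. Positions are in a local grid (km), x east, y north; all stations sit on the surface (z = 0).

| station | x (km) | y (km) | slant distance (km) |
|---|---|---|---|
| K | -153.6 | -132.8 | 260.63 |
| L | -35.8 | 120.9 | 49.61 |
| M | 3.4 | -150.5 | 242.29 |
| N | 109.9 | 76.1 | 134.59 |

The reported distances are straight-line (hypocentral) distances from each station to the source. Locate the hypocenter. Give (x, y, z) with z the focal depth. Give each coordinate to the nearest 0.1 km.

(-19.8, 88.3, 33.8)

Each station gives a sphere (x−x_i)² + (y−y_i)² + z² = d_i² (stations at z=0).
Subtracting the K sphere from L and M: z² cancels, leaving linear equations in x and y:
235.6 x + 507.4 y = 40136.49
314.0 x − 35.4 y = -9343.44
Solving: x ≈ -19.802, y ≈ 88.297 km (keep extra digits for the depth step; rounded: -19.8, 88.3).
Then from the K sphere: z² = 260.63² − (x + 153.6)² − (y + 132.8)² with x = -19.802, y = 88.297, so z ≈ 33.797 ≈ 33.8 km.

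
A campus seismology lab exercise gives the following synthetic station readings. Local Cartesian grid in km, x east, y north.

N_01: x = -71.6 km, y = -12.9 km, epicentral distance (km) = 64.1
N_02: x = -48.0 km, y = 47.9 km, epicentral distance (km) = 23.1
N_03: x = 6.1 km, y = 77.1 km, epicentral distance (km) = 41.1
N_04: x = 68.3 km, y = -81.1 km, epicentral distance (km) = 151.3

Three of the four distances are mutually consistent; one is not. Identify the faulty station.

Solve using three stations at a time. Using N_01, N_02, N_04 (subtract circle equations pairwise → linear system) gives (x, y) ≈ (-28.9, 34.9).
Distances from that point to each station vs reported:
  N_01: calculated 64.1 vs reported 64.1 → residual 0.0 km
  N_02: calculated 23.1 vs reported 23.1 → residual 0.0 km
  N_03: calculated 54.8 vs reported 41.1 → residual 13.7 km
  N_04: calculated 151.3 vs reported 151.3 → residual 0.0 km
N_01, N_02, N_04 are mutually consistent (residuals ≈ 0); N_03 is off by 13.7 km.

N_03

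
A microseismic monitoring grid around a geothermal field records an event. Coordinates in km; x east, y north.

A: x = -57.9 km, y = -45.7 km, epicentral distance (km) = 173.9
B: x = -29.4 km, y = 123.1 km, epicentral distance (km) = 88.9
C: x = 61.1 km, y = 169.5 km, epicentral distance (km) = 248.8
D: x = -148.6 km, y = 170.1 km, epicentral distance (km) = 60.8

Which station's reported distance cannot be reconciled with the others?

Solve using three stations at a time. Using A, B, D (subtract circle equations pairwise → linear system) gives (x, y) ≈ (-118.1, 117.4).
Distances from that point to each station vs reported:
  A: calculated 173.9 vs reported 173.9 → residual 0.0 km
  B: calculated 88.9 vs reported 88.9 → residual 0.0 km
  C: calculated 186.6 vs reported 248.8 → residual 62.2 km
  D: calculated 60.8 vs reported 60.8 → residual 0.0 km
A, B, D are mutually consistent (residuals ≈ 0); C is off by 62.2 km.

C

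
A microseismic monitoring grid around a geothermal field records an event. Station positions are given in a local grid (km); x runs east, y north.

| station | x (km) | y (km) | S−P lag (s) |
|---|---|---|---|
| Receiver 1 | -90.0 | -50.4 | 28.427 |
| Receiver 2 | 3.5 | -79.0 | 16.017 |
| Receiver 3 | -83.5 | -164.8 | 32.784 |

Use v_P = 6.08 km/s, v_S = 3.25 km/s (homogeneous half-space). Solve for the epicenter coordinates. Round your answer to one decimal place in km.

Distance from S−P lag: d = Δt · v_P v_S / (v_P − v_S) = Δt · (6.08·3.25)/(6.08−3.25) ≈ 6.9823·Δt.
So d_Receiver 1 = 198.49, d_Receiver 2 = 111.84, d_Receiver 3 = 228.91 km.
Circle about each station: (x + 90.0)² + (y + 50.4)² = 198.49²; (x − 3.5)² + (y + 79.0)² = 111.84²; (x + 83.5)² + (y + 164.8)² = 228.91².
Subtracting pairs of circle equations eliminates x²+y² and gives linear equations (the radical axes):
187.0 x − 57.2 y = 22503.18
13.0 x − 228.8 y = 10489.62
Solving the 2×2 system: x ≈ 108.2, y ≈ -39.7 km.
Check against Receiver 1 (with the unrounded x, y): √((x + 90.0)²+(y + 50.4)²) = 198.48 ≈ 198.49 km. ✓

(108.2, -39.7)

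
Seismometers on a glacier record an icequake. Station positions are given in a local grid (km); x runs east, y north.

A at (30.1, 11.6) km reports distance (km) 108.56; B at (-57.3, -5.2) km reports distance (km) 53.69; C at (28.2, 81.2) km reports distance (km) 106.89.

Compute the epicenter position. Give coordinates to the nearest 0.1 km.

(-72.8, 46.2)

Circle about each station: (x − 30.1)² + (y − 11.6)² = 108.56²; (x + 57.3)² + (y + 5.2)² = 53.69²; (x − 28.2)² + (y − 81.2)² = 106.89².
Subtracting the A equation from the B and C equations removes the quadratic terms:
-174.8 x − 33.6 y = 11172.42
-3.8 x + 139.2 y = 6707.91
Solving the 2×2 system: x ≈ -72.8, y ≈ 46.2 km.
Check against A (with the unrounded x, y): √((x − 30.1)²+(y − 11.6)²) = 108.56 ≈ 108.56 km. ✓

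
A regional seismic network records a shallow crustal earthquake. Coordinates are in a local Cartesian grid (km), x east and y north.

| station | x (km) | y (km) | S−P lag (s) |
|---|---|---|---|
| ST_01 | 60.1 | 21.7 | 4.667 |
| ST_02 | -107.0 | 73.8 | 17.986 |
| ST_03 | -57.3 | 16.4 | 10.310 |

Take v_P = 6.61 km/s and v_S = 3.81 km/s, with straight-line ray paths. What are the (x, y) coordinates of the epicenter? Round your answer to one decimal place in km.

(31.8, -9.3)

Distance from S−P lag: d = Δt · v_P v_S / (v_P − v_S) = Δt · (6.61·3.81)/(6.61−3.81) ≈ 8.9943·Δt.
So d_ST_01 = 41.98, d_ST_02 = 161.77, d_ST_03 = 92.73 km.
Circle about each station: (x − 60.1)² + (y − 21.7)² = 41.98²; (x + 107.0)² + (y − 73.8)² = 161.77²; (x + 57.3)² + (y − 16.4)² = 92.73².
Subtracting the ST_01 equation from the ST_02 and ST_03 equations removes the quadratic terms:
-334.2 x + 104.2 y = -11594.67
-234.8 x − 10.6 y = -7367.18
Solving the 2×2 system: x ≈ 31.8, y ≈ -9.3 km.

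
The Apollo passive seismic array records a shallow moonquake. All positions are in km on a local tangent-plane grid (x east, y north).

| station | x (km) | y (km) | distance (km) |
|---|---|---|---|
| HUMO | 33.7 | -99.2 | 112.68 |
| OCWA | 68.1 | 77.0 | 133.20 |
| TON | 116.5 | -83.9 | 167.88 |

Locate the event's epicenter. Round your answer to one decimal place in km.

-33.7 km east, -8.9 km north

Circle about each station: (x − 33.7)² + (y + 99.2)² = 112.68²; (x − 68.1)² + (y − 77.0)² = 133.20²; (x − 116.5)² + (y + 83.9)² = 167.88².
Subtracting the HUMO equation from the OCWA and TON equations removes the quadratic terms:
68.8 x + 352.4 y = -5455.18
165.6 x + 30.6 y = -5851.78
Solving the 2×2 system: x ≈ -33.7, y ≈ -8.9 km.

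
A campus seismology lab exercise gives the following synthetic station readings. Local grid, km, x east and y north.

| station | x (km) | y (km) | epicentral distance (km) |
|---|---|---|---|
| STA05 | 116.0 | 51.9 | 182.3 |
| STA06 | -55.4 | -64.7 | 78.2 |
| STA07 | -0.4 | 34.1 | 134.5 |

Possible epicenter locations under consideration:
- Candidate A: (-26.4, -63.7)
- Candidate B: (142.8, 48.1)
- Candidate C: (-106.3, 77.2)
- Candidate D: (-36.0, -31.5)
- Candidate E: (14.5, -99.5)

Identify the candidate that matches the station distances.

For each candidate, compare |candidate − station| to the reported distance:
Candidate A: residuals STA05 1.1, STA06 49.2, STA07 33.3 → max 49.2 km
Candidate B: residuals STA05 155.2, STA06 149.9, STA07 9.4 → max 155.2 km
Candidate C: residuals STA05 41.4, STA06 72.6, STA07 20.2 → max 72.6 km
Candidate D: residuals STA05 8.9, STA06 39.7, STA07 59.9 → max 59.9 km
Candidate E: residuals STA05 0.0, STA06 0.1, STA07 0.1 → max 0.1 km
Only Candidate E has all residuals ≈ 0.

Candidate E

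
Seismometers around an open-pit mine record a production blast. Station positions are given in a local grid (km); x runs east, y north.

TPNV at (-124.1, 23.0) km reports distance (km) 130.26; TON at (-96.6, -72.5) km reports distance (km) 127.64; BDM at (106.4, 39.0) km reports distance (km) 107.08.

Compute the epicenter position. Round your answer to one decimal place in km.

4.9 km east, 4.9 km north

Circle about each station: (x + 124.1)² + (y − 23.0)² = 130.26²; (x + 96.6)² + (y + 72.5)² = 127.64²; (x − 106.4)² + (y − 39.0)² = 107.08².
Subtracting pairs of circle equations eliminates x²+y² and gives linear equations (the radical axes):
55.0 x − 191.0 y = -666.30
461.0 x + 32.0 y = 2413.69
Solving the 2×2 system: x ≈ 4.9, y ≈ 4.9 km.
Check against TPNV (with the unrounded x, y): √((x + 124.1)²+(y − 23.0)²) = 130.26 ≈ 130.26 km. ✓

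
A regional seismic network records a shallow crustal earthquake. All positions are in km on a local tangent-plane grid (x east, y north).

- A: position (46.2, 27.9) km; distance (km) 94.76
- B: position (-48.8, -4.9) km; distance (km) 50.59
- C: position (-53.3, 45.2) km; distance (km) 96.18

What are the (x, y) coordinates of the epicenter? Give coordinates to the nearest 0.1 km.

Circle about each station: (x − 46.2)² + (y − 27.9)² = 94.76²; (x + 48.8)² + (y + 4.9)² = 50.59²; (x + 53.3)² + (y − 45.2)² = 96.18².
Subtracting pairs of circle equations eliminates x²+y² and gives linear equations (the radical axes):
-190.0 x − 65.6 y = 5912.71
-199.0 x + 34.6 y = 1699.95
Solving the 2×2 system: x ≈ -16.1, y ≈ -43.5 km.
Check against A (with the unrounded x, y): √((x − 46.2)²+(y − 27.9)²) = 94.75 ≈ 94.76 km. ✓

-16.1 km east, -43.5 km north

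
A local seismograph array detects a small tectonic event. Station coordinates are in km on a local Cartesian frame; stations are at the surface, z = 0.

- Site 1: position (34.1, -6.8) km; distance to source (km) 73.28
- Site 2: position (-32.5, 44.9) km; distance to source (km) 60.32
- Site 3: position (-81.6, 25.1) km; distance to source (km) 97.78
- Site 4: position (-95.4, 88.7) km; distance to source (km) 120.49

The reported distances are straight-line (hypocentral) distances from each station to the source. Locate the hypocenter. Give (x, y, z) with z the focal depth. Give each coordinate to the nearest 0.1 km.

Each station gives a sphere (x−x_i)² + (y−y_i)² + z² = d_i² (stations at z=0).
Subtracting the Site 1 sphere from Site 2 and Site 3: z² cancels, leaving linear equations in x and y:
-133.2 x + 103.4 y = 3594.67
-231.4 x + 63.8 y = 1888.55
Solving: x ≈ 2.208, y ≈ 37.609 km (keep extra digits for the depth step; rounded: 2.2, 37.6).
Then from the Site 1 sphere: z² = 73.28² − (x − 34.1)² − (y + 6.8)² with x = 2.208, y = 37.609, so z ≈ 48.792 ≈ 48.8 km.
Check against Site 4 (with the unrounded solution): distance 120.49 ≈ 120.49 km. ✓

(2.2, 37.6, 48.8)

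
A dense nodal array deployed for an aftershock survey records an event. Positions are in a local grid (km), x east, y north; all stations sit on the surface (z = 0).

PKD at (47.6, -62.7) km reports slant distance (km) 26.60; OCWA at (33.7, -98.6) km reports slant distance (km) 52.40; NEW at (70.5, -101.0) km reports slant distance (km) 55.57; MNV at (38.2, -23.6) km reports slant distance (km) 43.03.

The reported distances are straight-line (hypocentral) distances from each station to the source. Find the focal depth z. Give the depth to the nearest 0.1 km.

depth ≈ 25.6 km

Each station gives a sphere (x−x_i)² + (y−y_i)² + z² = d_i² (stations at z=0).
Subtracting the PKD sphere from OCWA and NEW: z² cancels, leaving linear equations in x and y:
-27.8 x − 71.8 y = 2622.40
45.8 x − 76.6 y = 6593.74
Solving: x ≈ 50.306, y ≈ -56.002 km (keep extra digits for the depth step; rounded: 50.3, -56.0).
Then from the PKD sphere: z² = 26.60² − (x − 47.6)² − (y + 62.7)² with x = 50.306, y = -56.002, so z ≈ 25.600 ≈ 25.6 km.
Check against MNV (with the unrounded solution): distance 43.03 ≈ 43.03 km. ✓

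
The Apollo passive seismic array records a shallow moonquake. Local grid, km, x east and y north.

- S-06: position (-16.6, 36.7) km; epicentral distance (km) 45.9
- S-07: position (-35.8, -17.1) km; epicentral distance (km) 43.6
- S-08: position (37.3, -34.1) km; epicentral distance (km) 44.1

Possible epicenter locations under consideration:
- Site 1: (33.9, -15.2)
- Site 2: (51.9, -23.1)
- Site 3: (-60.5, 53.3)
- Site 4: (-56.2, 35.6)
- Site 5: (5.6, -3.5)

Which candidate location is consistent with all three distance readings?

Site 5

For each candidate, compare |candidate − station| to the reported distance:
Site 1: residuals S-06 26.5, S-07 26.1, S-08 24.9 → max 26.5 km
Site 2: residuals S-06 45.0, S-07 44.3, S-08 25.8 → max 45.0 km
Site 3: residuals S-06 1.0, S-07 31.0, S-08 87.1 → max 87.1 km
Site 4: residuals S-06 6.3, S-07 12.9, S-08 72.5 → max 72.5 km
Site 5: residuals S-06 0.0, S-07 0.0, S-08 0.0 → max 0.0 km
Only Site 5 has all residuals ≈ 0.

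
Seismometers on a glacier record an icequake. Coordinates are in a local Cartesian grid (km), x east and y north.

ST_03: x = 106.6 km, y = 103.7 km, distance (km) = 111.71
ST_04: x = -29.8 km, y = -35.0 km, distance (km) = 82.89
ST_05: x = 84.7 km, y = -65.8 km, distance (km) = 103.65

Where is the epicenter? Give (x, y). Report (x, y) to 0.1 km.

x ≈ 30.1 km, y ≈ 22.3 km

Circle about each station: (x − 106.6)² + (y − 103.7)² = 111.71²; (x + 29.8)² + (y + 35.0)² = 82.89²; (x − 84.7)² + (y + 65.8)² = 103.65².
Subtracting pairs of circle equations eliminates x²+y² and gives linear equations (the radical axes):
-272.8 x − 277.4 y = -14395.84
-43.8 x − 339.0 y = -8877.72
Solving the 2×2 system: x ≈ 30.1, y ≈ 22.3 km.
Check against ST_03 (with the unrounded x, y): √((x − 106.6)²+(y − 103.7)²) = 111.71 ≈ 111.71 km. ✓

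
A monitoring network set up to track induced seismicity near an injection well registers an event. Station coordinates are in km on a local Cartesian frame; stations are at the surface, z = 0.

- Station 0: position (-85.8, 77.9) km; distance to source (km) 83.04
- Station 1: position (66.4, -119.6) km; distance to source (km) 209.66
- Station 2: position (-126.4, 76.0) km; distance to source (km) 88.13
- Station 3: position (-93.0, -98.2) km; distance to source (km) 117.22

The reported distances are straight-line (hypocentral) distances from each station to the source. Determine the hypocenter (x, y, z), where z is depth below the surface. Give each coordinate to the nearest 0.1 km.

Each station gives a sphere (x−x_i)² + (y−y_i)² + z² = d_i² (stations at z=0).
Subtracting the Station 0 sphere from Station 1 and Station 2: z² cancels, leaving linear equations in x and y:
304.4 x − 395.0 y = -31778.60
-81.2 x − 3.8 y = 7451.65
Solving: x ≈ -92.209, y ≈ 9.393 km (keep extra digits for the depth step; rounded: -92.2, 9.4).
Then from the Station 0 sphere: z² = 83.04² − (x + 85.8)² − (y − 77.9)² with x = -92.209, y = 9.393, so z ≈ 46.490 ≈ 46.5 km.

(-92.2, 9.4, 46.5)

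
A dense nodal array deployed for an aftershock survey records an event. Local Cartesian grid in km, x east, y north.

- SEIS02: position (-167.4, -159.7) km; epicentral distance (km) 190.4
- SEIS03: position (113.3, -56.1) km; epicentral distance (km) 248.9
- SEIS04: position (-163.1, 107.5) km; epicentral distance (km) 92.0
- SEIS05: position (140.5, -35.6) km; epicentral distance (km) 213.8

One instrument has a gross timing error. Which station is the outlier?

Solve using three stations at a time. Using SEIS02, SEIS03, SEIS04 (subtract circle equations pairwise → linear system) gives (x, y) ≈ (-122.0, 25.2).
Distances from that point to each station vs reported:
  SEIS02: calculated 190.4 vs reported 190.4 → residual 0.0 km
  SEIS03: calculated 248.9 vs reported 248.9 → residual 0.0 km
  SEIS04: calculated 92.0 vs reported 92.0 → residual 0.0 km
  SEIS05: calculated 269.4 vs reported 213.8 → residual 55.6 km
SEIS02, SEIS03, SEIS04 are mutually consistent (residuals ≈ 0); SEIS05 is off by 55.6 km.

SEIS05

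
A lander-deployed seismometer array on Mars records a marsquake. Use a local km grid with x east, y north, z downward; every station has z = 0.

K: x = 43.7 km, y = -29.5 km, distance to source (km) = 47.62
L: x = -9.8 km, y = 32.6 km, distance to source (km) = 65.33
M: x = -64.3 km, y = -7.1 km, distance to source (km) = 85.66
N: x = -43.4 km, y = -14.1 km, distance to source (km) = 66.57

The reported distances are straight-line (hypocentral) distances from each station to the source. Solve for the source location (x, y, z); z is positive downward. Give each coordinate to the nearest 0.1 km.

x ≈ 13.3 km, y ≈ -17.7 km, depth ≈ 34.7 km

Each station gives a sphere (x−x_i)² + (y−y_i)² + z² = d_i² (stations at z=0).
Subtracting the K sphere from L and M: z² cancels, leaving linear equations in x and y:
-107.0 x + 124.2 y = -3621.48
-216.0 x + 44.8 y = -3665.01
Solving: x ≈ 13.296, y ≈ -17.704 km (keep extra digits for the depth step; rounded: 13.3, -17.7).
Then from the K sphere: z² = 47.62² − (x − 43.7)² − (y + 29.5)² with x = 13.296, y = -17.704, so z ≈ 34.700 ≈ 34.7 km.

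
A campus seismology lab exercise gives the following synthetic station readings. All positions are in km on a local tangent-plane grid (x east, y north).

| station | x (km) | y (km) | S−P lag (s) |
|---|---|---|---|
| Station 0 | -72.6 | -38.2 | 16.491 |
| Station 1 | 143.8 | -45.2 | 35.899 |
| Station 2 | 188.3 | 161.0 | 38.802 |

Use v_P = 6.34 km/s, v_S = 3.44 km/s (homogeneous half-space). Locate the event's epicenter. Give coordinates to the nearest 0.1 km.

-93.2 km east, 84.1 km north

Distance from S−P lag: d = Δt · v_P v_S / (v_P − v_S) = Δt · (6.34·3.44)/(6.34−3.44) ≈ 7.5206·Δt.
So d_Station 0 = 124.02, d_Station 1 = 269.98, d_Station 2 = 291.81 km.
Circle about each station: (x + 72.6)² + (y + 38.2)² = 124.02²; (x − 143.8)² + (y + 45.2)² = 269.98²; (x − 188.3)² + (y − 161.0)² = 291.81².
Subtracting the Station 0 equation from the Station 1 and Station 2 equations removes the quadratic terms:
432.8 x − 14.0 y = -41516.76
521.8 x + 398.4 y = -15124.23
Solving the 2×2 system: x ≈ -93.2, y ≈ 84.1 km.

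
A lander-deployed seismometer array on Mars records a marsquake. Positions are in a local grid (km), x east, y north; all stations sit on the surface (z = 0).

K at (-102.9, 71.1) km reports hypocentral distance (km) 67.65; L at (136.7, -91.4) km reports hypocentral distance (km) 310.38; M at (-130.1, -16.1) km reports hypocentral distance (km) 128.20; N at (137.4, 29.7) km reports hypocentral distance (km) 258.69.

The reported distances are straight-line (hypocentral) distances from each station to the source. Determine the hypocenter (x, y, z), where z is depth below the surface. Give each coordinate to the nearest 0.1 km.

Each station gives a sphere (x−x_i)² + (y−y_i)² + z² = d_i² (stations at z=0).
Subtracting the K sphere from L and M: z² cancels, leaving linear equations in x and y:
479.2 x − 325.0 y = -80361.99
-54.4 x − 174.4 y = -10317.12
Solving: x ≈ -105.302, y ≈ 92.004 km (keep extra digits for the depth step; rounded: -105.3, 92.0).
Then from the K sphere: z² = 67.65² − (x + 102.9)² − (y − 71.1)² with x = -105.302, y = 92.004, so z ≈ 64.294 ≈ 64.3 km.

(-105.3, 92.0, 64.3)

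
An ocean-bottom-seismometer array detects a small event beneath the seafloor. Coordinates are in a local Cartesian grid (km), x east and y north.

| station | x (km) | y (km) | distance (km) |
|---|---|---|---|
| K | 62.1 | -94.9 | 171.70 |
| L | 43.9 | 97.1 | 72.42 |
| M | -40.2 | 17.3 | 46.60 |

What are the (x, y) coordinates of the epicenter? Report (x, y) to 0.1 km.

Circle about each station: (x − 62.1)² + (y + 94.9)² = 171.70²; (x − 43.9)² + (y − 97.1)² = 72.42²; (x + 40.2)² + (y − 17.3)² = 46.60².
Subtracting the K equation from the L and M equations removes the quadratic terms:
-36.4 x + 384.0 y = 22729.43
-204.6 x + 224.4 y = 16362.24
Solving the 2×2 system: x ≈ -16.8, y ≈ 57.6 km.

x ≈ -16.8 km, y ≈ 57.6 km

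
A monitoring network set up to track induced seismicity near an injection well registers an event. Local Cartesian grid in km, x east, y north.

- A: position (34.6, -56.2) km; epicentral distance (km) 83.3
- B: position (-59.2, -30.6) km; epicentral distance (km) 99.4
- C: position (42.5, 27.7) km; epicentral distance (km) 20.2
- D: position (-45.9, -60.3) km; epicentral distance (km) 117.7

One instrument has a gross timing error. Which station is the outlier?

D

Solve using three stations at a time. Using A, B, C (subtract circle equations pairwise → linear system) gives (x, y) ≈ (22.4, 26.2).
Distances from that point to each station vs reported:
  A: calculated 83.3 vs reported 83.3 → residual 0.0 km
  B: calculated 99.4 vs reported 99.4 → residual 0.0 km
  C: calculated 20.2 vs reported 20.2 → residual 0.0 km
  D: calculated 110.2 vs reported 117.7 → residual 7.5 km
A, B, C are mutually consistent (residuals ≈ 0); D is off by 7.5 km.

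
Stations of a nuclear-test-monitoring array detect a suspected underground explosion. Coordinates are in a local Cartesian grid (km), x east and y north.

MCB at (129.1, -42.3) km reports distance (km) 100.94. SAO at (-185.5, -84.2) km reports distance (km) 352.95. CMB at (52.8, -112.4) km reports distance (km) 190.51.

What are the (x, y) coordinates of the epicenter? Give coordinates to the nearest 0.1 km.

x ≈ 137.4 km, y ≈ 58.3 km

Circle about each station: (x − 129.1)² + (y + 42.3)² = 100.94²; (x + 185.5)² + (y + 84.2)² = 352.95²; (x − 52.8)² + (y + 112.4)² = 190.51².
Subtracting the MCB equation from the SAO and CMB equations removes the quadratic terms:
-629.2 x − 83.8 y = -91341.03
-152.6 x − 140.2 y = -29139.68
Solving the 2×2 system: x ≈ 137.4, y ≈ 58.3 km.
Check against MCB (with the unrounded x, y): √((x − 129.1)²+(y + 42.3)²) = 100.93 ≈ 100.94 km. ✓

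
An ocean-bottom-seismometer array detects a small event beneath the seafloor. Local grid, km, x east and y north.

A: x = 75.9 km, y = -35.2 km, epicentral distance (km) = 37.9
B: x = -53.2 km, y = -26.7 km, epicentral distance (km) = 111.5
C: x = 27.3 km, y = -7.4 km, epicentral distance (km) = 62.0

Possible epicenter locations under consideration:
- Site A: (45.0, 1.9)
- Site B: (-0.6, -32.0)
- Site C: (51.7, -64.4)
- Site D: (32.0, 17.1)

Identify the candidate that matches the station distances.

For each candidate, compare |candidate − station| to the reported distance:
Site A: residuals A 10.4, B 9.2, C 42.0 → max 42.0 km
Site B: residuals A 38.7, B 58.6, C 24.8 → max 58.6 km
Site C: residuals A 0.0, B 0.0, C 0.0 → max 0.0 km
Site D: residuals A 30.4, B 15.7, C 37.1 → max 37.1 km
Only Site C has all residuals ≈ 0.

Site C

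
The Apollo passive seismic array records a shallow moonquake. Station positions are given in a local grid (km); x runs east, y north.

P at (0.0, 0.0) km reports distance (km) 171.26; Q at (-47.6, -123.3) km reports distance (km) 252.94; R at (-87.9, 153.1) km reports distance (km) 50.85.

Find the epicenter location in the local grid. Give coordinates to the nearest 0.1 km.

Circle about each station: x² + y² = 171.26²; (x + 47.6)² + (y + 123.3)² = 252.94²; (x + 87.9)² + (y − 153.1)² = 50.85².
Subtracting pairs of circle equations eliminates x²+y² and gives linear equations (the radical axes):
-95.2 x − 246.6 y = -17180.01
-175.8 x + 306.2 y = 57910.29
Solving the 2×2 system: x ≈ -124.4, y ≈ 117.7 km.

x ≈ -124.4 km, y ≈ 117.7 km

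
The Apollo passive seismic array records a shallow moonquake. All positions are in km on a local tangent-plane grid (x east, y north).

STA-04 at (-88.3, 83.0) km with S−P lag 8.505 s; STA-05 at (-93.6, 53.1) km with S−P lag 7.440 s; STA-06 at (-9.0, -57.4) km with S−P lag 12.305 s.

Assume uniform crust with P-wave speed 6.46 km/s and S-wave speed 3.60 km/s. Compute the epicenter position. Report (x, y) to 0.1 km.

Distance from S−P lag: d = Δt · v_P v_S / (v_P − v_S) = Δt · (6.46·3.60)/(6.46−3.60) ≈ 8.1315·Δt.
So d_STA-04 = 69.16, d_STA-05 = 60.50, d_STA-06 = 100.06 km.
Circle about each station: (x + 88.3)² + (y − 83.0)² = 69.16²; (x + 93.6)² + (y − 53.1)² = 60.50²; (x + 9.0)² + (y + 57.4)² = 100.06².
Subtracting pairs of circle equations eliminates x²+y² and gives linear equations (the radical axes):
-10.6 x − 59.8 y = -1982.46
158.6 x − 280.8 y = -16539.03
Solving the 2×2 system: x ≈ -34.7, y ≈ 39.3 km.

x ≈ -34.7 km, y ≈ 39.3 km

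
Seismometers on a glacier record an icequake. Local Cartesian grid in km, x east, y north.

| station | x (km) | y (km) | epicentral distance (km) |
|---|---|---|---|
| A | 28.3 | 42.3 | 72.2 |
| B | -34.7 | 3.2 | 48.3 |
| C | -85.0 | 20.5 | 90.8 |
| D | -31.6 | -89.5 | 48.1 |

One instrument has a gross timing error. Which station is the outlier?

Solve using three stations at a time. Using B, C, D (subtract circle equations pairwise → linear system) gives (x, y) ≈ (-19.9, -42.8).
Distances from that point to each station vs reported:
  A: calculated 97.8 vs reported 72.2 → residual 25.6 km
  B: calculated 48.3 vs reported 48.3 → residual 0.0 km
  C: calculated 90.8 vs reported 90.8 → residual 0.0 km
  D: calculated 48.1 vs reported 48.1 → residual 0.0 km
B, C, D are mutually consistent (residuals ≈ 0); A is off by 25.6 km.

A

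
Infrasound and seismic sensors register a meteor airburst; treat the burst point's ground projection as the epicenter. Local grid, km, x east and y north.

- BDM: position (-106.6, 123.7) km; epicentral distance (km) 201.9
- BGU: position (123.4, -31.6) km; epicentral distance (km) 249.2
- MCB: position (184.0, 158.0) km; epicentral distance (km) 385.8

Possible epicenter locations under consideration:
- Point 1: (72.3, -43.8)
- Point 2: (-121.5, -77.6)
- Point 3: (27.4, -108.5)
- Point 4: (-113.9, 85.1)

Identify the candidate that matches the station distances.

Point 2

For each candidate, compare |candidate − station| to the reported distance:
Point 1: residuals BDM 43.2, BGU 196.7, MCB 155.1 → max 196.7 km
Point 2: residuals BDM 0.0, BGU 0.0, MCB 0.0 → max 0.0 km
Point 3: residuals BDM 66.2, BGU 126.2, MCB 76.7 → max 126.2 km
Point 4: residuals BDM 162.6, BGU 15.2, MCB 79.1 → max 162.6 km
Only Point 2 has all residuals ≈ 0.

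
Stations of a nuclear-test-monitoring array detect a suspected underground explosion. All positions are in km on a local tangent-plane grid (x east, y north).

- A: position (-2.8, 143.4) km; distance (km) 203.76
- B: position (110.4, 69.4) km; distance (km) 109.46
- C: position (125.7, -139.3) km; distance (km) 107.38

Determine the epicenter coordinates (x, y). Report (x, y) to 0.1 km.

Circle about each station: (x + 2.8)² + (y − 143.4)² = 203.76²; (x − 110.4)² + (y − 69.4)² = 109.46²; (x − 125.7)² + (y + 139.3)² = 107.38².
Subtracting pairs of circle equations eliminates x²+y² and gives linear equations (the radical axes):
226.4 x − 148.0 y = 25969.77
257.0 x − 565.4 y = 44621.25
Solving the 2×2 system: x ≈ 89.8, y ≈ -38.1 km.
Check against A (with the unrounded x, y): √((x + 2.8)²+(y − 143.4)²) = 203.76 ≈ 203.76 km. ✓

89.8 km east, -38.1 km north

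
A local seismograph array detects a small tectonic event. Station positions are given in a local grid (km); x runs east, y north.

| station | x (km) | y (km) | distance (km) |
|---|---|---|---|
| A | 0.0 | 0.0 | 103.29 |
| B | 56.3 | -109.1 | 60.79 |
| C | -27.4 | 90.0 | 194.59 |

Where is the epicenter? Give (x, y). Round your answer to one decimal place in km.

Circle about each station: x² + y² = 103.29²; (x − 56.3)² + (y + 109.1)² = 60.79²; (x + 27.4)² + (y − 90.0)² = 194.59².
Subtracting pairs of circle equations eliminates x²+y² and gives linear equations (the radical axes):
112.6 x − 218.2 y = 22045.90
-54.8 x + 180.0 y = -18345.68
Solving the 2×2 system: x ≈ -4.2, y ≈ -103.2 km.

-4.2 km east, -103.2 km north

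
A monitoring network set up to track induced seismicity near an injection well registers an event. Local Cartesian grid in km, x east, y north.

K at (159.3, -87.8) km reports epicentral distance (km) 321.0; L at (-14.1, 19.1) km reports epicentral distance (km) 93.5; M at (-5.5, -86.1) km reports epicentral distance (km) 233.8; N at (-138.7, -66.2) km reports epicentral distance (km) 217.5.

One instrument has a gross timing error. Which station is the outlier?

Solve using three stations at a time. Using K, M, N (subtract circle equations pairwise → linear system) gives (x, y) ≈ (-67.5, 139.2).
Distances from that point to each station vs reported:
  K: calculated 320.9 vs reported 321.0 → residual 0.1 km
  L: calculated 131.4 vs reported 93.5 → residual 37.9 km
  M: calculated 233.6 vs reported 233.8 → residual 0.2 km
  N: calculated 217.3 vs reported 217.5 → residual 0.2 km
K, M, N are mutually consistent (residuals ≈ 0); L is off by 37.9 km.

L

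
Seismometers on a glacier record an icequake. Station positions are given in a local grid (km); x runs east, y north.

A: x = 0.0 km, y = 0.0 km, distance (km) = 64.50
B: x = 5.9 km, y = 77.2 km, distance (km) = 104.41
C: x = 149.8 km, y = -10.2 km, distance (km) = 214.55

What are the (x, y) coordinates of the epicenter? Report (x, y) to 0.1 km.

Circle about each station: x² + y² = 64.50²; (x − 5.9)² + (y − 77.2)² = 104.41²; (x − 149.8)² + (y + 10.2)² = 214.55².
Subtracting pairs of circle equations eliminates x²+y² and gives linear equations (the radical axes):
11.8 x + 154.4 y = -746.55
299.6 x − 20.4 y = -19327.37
Solving the 2×2 system: x ≈ -64.5, y ≈ 0.1 km.

(-64.5, 0.1)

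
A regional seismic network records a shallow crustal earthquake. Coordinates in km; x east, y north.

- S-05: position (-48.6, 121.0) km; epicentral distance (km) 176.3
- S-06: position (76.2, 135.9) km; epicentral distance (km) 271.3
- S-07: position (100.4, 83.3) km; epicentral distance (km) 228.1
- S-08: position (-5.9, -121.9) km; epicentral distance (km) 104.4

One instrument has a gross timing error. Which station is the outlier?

S-06

Solve using three stations at a time. Using S-05, S-07, S-08 (subtract circle equations pairwise → linear system) gives (x, y) ≈ (-83.4, -51.9).
Distances from that point to each station vs reported:
  S-05: calculated 176.3 vs reported 176.3 → residual 0.0 km
  S-06: calculated 246.4 vs reported 271.3 → residual 24.9 km
  S-07: calculated 228.1 vs reported 228.1 → residual 0.0 km
  S-08: calculated 104.4 vs reported 104.4 → residual 0.0 km
S-05, S-07, S-08 are mutually consistent (residuals ≈ 0); S-06 is off by 24.9 km.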